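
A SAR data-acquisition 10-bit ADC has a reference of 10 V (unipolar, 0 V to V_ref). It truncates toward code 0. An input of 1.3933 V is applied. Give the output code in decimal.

With 1024 levels over 10 V, one step is 9.766 mV.
Input sits at 142.674 steps above V_low.
Floor → code 142.

code 142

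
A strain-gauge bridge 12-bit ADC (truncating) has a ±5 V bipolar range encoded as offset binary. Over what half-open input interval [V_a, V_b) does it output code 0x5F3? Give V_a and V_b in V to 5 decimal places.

LSB = 10/2^12 = 2.441 mV.
Code 0x5F3 = 1523 decimal.
V_a = V_low + 1523·LSB = -1.28174 V; V_b = V_low + 1524·LSB = -1.2793 V.

[-1.28174 V, -1.27930 V)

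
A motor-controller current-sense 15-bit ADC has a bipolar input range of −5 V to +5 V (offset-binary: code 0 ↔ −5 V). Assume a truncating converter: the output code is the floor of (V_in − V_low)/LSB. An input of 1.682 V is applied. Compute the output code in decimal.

With 32768 levels over 10 V, one step is 305.18 µV.
(V_in − V_low)/LSB = (1.682 − (−5)) / 0.000305176 = 21895.578.
Floor → code 21895.

code 21895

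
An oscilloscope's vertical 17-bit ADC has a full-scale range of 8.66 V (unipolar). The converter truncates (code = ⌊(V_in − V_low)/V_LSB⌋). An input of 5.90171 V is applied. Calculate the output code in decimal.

code 89324

With 131072 levels over 8.66 V, one step is 66.07 µV.
(5.90171 − 0) / 6.60706e-05 = 89324.357 LSBs.
⌊·⌋(89324.357) = 89324.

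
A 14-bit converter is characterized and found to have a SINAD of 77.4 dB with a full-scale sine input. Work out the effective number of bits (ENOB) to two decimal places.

12.56 bits

ENOB = (SINAD − 1.76) / 6.02 = (77.4 − 1.76)/6.02 = 12.565.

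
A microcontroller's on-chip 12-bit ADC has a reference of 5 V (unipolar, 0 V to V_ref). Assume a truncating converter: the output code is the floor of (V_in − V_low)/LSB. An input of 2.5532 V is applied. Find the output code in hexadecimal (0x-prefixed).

Full-scale span = 5 V; LSB = 5/2^12 = 1.221 mV.
(V_in − V_low)/LSB = (2.5532 − 0) / 0.0012207 = 2091.581.
So the output code is 2091.
In hexadecimal (0x-prefixed): 0x82B.

code 0x82B (decimal 2091)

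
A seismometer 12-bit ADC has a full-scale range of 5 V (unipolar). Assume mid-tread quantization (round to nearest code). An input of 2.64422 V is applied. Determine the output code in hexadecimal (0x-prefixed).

code 0x876 (decimal 2166)

Full-scale span = 5 V; LSB = 5/2^12 = 1.221 mV.
(2.64422 − 0) / 0.0012207 = 2166.145 LSBs.
So the output code is 2166.
In hexadecimal (0x-prefixed): 0x876.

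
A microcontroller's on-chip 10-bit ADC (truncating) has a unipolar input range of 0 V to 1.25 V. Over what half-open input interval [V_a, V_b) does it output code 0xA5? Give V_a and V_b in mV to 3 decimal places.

LSB = 1.25/2^10 = 1.221 mV.
Code 0xA5 = 165 decimal.
V_a = V_low + 165·LSB = 0.201416 V; V_b = V_low + 166·LSB = 0.202637 V.

[201.416 mV, 202.637 mV)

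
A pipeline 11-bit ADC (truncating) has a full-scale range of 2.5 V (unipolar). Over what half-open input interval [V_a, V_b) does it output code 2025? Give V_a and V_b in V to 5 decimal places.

[2.47192 V, 2.47314 V)

LSB = 2.5/2^11 = 1.221 mV.
V_a = V_low + 2025·LSB = 2.47192 V; V_b = V_low + 2026·LSB = 2.47314 V.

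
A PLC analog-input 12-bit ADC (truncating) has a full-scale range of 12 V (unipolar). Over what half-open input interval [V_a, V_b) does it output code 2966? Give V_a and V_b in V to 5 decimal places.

LSB = 12/2^12 = 2.930 mV.
V_a = V_low + 2966·LSB = 8.68945 V; V_b = V_low + 2967·LSB = 8.69238 V.

[8.68945 V, 8.69238 V)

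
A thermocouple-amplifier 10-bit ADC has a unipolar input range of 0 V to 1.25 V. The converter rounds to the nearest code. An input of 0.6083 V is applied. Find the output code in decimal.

code 498

With 1024 levels over 1.25 V, one step is 1.221 mV.
Input sits at 498.319 steps above V_low.
So the output code is 498.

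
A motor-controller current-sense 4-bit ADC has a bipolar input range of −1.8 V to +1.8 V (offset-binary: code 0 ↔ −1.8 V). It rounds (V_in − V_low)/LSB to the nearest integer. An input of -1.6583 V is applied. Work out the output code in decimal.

Full-scale span = 3.6 V; LSB = 3.6/2^4 = 225.000 mV.
(-1.6583 − (−1.8)) / 0.225 = 0.630 LSBs.
Round → code 1.

code 1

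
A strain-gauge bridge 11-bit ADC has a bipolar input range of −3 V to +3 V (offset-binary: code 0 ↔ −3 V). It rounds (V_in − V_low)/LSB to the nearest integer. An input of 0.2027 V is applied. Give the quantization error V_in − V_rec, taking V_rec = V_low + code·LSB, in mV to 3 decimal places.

Step size: 6 V ÷ 2^11 = 2.930 mV.
(0.2027 − (−3))/0.00292969 = 1093.1883; round gives code 1093.
V_rec = (−3) + 1093·0.00292969 = 0.20214844 V.
Difference: 0.000551562 V → 0.552 mV.

0.552 mV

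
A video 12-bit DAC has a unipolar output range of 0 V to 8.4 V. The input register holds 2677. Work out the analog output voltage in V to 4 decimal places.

LSB = 8.4 V / 2^12 = 2.051 mV.
V_out = 0 + 2677 × 0.00205078 V = 5.48994 V.

5.4899 V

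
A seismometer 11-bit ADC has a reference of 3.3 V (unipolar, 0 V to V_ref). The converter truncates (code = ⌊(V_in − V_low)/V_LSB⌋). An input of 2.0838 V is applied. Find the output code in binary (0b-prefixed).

code 0b10100001101 (decimal 1293)

Full-scale span = 3.3 V; LSB = 3.3/2^11 = 1.611 mV.
(2.0838 − 0) / 0.00161133 = 1293.219 LSBs.
⌊·⌋(1293.219) = 1293.
In binary (0b-prefixed): 0b10100001101.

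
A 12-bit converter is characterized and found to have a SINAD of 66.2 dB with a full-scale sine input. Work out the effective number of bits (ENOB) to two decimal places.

10.70 bits

ENOB = (SINAD − 1.76) / 6.02 = (66.2 − 1.76)/6.02 = 10.704.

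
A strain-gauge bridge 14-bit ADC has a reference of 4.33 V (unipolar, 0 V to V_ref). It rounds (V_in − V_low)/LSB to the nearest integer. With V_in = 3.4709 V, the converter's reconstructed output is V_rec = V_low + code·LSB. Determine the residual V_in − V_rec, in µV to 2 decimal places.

Step size: 4.33 V ÷ 2^14 = 264.28 µV.
Scaled input = 13133.3085 LSBs, so code = 13133.
Code 13133 maps back to 0 + 13133×0.000264282 V = 3.4708185 V.
Error = 3.4709 − 3.4708185 = 8.15186e-05 V = 81.52 µV.

81.52 µV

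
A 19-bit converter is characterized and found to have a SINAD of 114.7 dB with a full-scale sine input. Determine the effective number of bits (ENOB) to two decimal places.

ENOB = (SINAD − 1.76) / 6.02 = (114.7 − 1.76)/6.02 = 18.761.

18.76 bits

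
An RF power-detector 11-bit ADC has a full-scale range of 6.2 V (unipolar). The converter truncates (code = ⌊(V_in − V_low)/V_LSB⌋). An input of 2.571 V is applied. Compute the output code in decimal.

Full-scale span = 6.2 V; LSB = 6.2/2^11 = 3.027 mV.
Input sits at 849.259 steps above V_low.
So the output code is 849.

code 849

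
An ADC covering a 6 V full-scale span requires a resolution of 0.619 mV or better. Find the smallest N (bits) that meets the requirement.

14 bits

Number of steps required ≥ 6 V / 0.619 mV = 9693.05.
Need 2^N ≥ 9693.05; 2^13 = 8192, 2^14 = 16384.
Minimum N = 14.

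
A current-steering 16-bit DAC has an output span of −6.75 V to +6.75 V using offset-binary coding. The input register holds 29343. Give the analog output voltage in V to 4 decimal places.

-0.7055 V

LSB = 13.5 V / 2^16 = 205.99 µV.
V_out = (−6.75) + 29343 × 0.000205994 V = -0.705528 V.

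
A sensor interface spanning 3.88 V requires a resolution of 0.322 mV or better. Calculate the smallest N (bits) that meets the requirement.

14 bits

Number of steps required ≥ 3.88 V / 0.322 mV = 12049.69.
Need 2^N ≥ 12049.69; 2^13 = 8192, 2^14 = 16384.
Minimum N = 14.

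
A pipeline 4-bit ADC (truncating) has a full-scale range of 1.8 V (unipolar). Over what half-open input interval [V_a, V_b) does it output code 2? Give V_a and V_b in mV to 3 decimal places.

LSB = 1.8/2^4 = 112.500 mV.
V_a = V_low + 2·LSB = 0.225 V; V_b = V_low + 3·LSB = 0.3375 V.

[225.000 mV, 337.500 mV)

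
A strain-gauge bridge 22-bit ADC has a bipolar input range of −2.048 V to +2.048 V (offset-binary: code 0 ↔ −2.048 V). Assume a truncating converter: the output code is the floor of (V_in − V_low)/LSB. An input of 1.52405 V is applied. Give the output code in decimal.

code 3657779

With 4194304 levels over 4.096 V, one step is 0.98 µV.
(V_in − V_low)/LSB = (1.52405 − (−2.048)) / 9.76563e-07 = 3657779.200.
Floor → code 3657779.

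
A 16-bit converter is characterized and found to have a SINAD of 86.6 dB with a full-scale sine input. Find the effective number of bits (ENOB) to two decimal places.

14.09 bits

ENOB = (SINAD − 1.76) / 6.02 = (86.6 − 1.76)/6.02 = 14.093.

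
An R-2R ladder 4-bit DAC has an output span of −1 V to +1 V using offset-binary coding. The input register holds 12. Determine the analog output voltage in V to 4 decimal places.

0.5000 V

LSB = 2 V / 2^4 = 125.000 mV.
V_out = (−1) + 12 × 0.125 V = 0.5 V.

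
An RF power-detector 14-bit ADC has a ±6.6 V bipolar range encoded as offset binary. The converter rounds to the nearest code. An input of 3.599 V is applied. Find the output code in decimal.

code 12659

Full-scale span = 13.2 V; LSB = 13.2/2^14 = 0.806 mV.
(V_in − V_low)/LSB = (3.599 − (−6.6)) / 0.000805664 = 12659.122.
round(12659.122) = 12659.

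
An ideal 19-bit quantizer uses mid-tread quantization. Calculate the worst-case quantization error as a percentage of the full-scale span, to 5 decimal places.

0.00010 %

Rounding → worst-case error = ½ LSB = V_FS/2^20, so 100/1048576 = 9.53674e-05 % of full scale.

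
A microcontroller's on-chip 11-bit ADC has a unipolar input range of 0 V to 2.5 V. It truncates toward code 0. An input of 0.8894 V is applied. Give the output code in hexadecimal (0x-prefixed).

code 0x2D8 (decimal 728)

Full-scale span = 2.5 V; LSB = 2.5/2^11 = 1.221 mV.
Input sits at 728.596 steps above V_low.
Floor → code 728.
In hexadecimal (0x-prefixed): 0x2D8.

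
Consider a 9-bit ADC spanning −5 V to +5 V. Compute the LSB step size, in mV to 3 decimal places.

19.531 mV

Full-scale span = 10 V.
LSB = 10 / 2^9 = 10 / 512 = 0.0195312 V = 19.531 mV.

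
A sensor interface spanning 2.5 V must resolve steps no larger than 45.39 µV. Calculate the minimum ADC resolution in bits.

Number of steps required ≥ 2.5 V / 45.39 µV = 55078.21.
Need 2^N ≥ 55078.21; 2^15 = 32768, 2^16 = 65536.
Minimum N = 16.

16 bits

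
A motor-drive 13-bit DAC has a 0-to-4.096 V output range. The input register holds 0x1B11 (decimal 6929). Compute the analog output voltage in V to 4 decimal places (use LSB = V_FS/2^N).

3.4645 V

LSB = 4.096 V / 2^13 = 0.500 mV.
Code 0x1B11 = 6929 decimal.
V_out = 0 + 6929 × 0.0005 V = 3.4645 V.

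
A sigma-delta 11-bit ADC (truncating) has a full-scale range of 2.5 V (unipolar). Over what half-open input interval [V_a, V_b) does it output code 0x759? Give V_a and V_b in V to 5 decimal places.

[2.29614 V, 2.29736 V)

LSB = 2.5/2^11 = 1.221 mV.
Code 0x759 = 1881 decimal.
V_a = V_low + 1881·LSB = 2.29614 V; V_b = V_low + 1882·LSB = 2.29736 V.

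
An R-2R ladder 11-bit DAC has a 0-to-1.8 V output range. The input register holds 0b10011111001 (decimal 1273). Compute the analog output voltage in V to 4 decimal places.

1.1188 V

LSB = 1.8 V / 2^11 = 0.879 mV.
Code 0b10011111001 = 1273 decimal.
V_out = 0 + 1273 × 0.000878906 V = 1.11885 V.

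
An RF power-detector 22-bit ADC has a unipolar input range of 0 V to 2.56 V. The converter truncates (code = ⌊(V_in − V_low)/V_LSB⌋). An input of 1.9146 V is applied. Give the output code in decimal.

code 3136880

With 4194304 levels over 2.56 V, one step is 0.61 µV.
(1.9146 − 0) / 6.10352e-07 = 3136880.640 LSBs.
So the output code is 3136880.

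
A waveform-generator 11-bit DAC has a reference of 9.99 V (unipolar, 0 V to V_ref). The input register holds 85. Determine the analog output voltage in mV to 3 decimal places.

LSB = 9.99 V / 2^11 = 4.878 mV.
V_out = 0 + 85 × 0.00487793 V = 0.414624 V.
= 414.624 mV.

414.624 mV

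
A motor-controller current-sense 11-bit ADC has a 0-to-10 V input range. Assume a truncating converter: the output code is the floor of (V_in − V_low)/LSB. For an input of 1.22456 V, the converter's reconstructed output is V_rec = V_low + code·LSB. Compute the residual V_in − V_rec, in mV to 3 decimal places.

One LSB is 10 V / 2048 = 4.883 mV.
Scaled input = 250.7899 LSBs, so code = 250.
V_rec = 0 + 250·0.00488281 = 1.2207031 V.
Error = 1.22456 − 1.2207031 = 0.00385688 V = 3.857 mV.

3.857 mV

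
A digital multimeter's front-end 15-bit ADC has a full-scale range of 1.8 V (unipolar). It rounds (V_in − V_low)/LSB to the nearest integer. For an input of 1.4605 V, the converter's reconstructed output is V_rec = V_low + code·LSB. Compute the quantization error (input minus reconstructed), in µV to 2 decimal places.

One LSB is 1.8 V / 32768 = 54.93 µV.
(V_in − V_low)/LSB = (1.4605 − 0)/5.49316e-05 = 26587.5911 → code 26588 (round).
V_rec = 0 + 26588·5.49316e-05 = 1.4605225 V.
Error = 1.4605 − 1.4605225 = -2.24609e-05 V = -22.46 µV.

-22.46 µV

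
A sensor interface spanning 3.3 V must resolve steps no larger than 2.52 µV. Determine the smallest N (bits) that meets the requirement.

Number of steps required ≥ 3.3 V / 2.52 µV = 1309523.81.
Need 2^N ≥ 1309523.81; 2^20 = 1048576, 2^21 = 2097152.
Minimum N = 21.

21 bits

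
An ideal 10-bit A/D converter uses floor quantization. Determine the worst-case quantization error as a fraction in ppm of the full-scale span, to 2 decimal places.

Truncating → worst-case error = 1 LSB = V_FS/2^10, so 1e+06/1024 = 976.562 ppm of full scale.

976.56 ppm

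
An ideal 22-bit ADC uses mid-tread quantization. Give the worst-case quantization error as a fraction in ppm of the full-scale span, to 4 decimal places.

0.1192 ppm

Rounding → worst-case error = ½ LSB = V_FS/2^23, so 1e+06/8388608 = 0.119209 ppm of full scale.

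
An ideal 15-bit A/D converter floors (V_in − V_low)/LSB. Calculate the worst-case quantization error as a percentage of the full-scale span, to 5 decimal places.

0.00305 %

Truncating → worst-case error = 1 LSB = V_FS/2^15, so 100/32768 = 0.00305176 % of full scale.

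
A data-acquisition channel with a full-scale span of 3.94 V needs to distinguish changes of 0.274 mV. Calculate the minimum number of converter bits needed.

14 bits

Number of steps required ≥ 3.94 V / 0.274 mV = 14379.56.
Need 2^N ≥ 14379.56; 2^13 = 8192, 2^14 = 16384.
Minimum N = 14.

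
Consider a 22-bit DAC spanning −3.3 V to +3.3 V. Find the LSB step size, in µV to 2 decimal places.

Full-scale span = 6.6 V.
LSB = 6.6 / 2^22 = 6.6 / 4194304 = 1.57356e-06 V = 1.57 µV.

1.57 µV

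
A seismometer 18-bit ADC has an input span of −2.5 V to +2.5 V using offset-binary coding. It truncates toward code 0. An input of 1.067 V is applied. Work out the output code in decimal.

code 187013

Full-scale span = 5 V; LSB = 5/2^18 = 19.07 µV.
(V_in − V_low)/LSB = (1.067 − (−2.5)) / 1.90735e-05 = 187013.530.
So the output code is 187013.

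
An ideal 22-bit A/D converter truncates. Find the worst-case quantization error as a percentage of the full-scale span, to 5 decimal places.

Truncating → worst-case error = 1 LSB = V_FS/2^22, so 100/4194304 = 2.38419e-05 % of full scale.

0.00002 %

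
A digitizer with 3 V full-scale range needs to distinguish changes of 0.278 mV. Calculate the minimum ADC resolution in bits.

Number of steps required ≥ 3 V / 0.278 mV = 10791.37.
Need 2^N ≥ 10791.37; 2^13 = 8192, 2^14 = 16384.
Minimum N = 14.

14 bits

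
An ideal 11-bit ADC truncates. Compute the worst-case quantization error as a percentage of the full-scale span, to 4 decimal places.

0.0488 %

Truncating → worst-case error = 1 LSB = V_FS/2^11, so 100/2048 = 0.0488281 % of full scale.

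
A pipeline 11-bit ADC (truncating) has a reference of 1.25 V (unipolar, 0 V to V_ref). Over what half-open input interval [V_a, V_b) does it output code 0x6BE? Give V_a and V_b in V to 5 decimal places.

[1.05347 V, 1.05408 V)

LSB = 1.25/2^11 = 0.610 mV.
Code 0x6BE = 1726 decimal.
V_a = V_low + 1726·LSB = 1.05347 V; V_b = V_low + 1727·LSB = 1.05408 V.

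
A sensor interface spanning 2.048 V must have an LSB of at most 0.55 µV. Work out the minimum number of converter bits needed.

22 bits

Number of steps required ≥ 2.048 V / 0.55 µV = 3723636.36.
Need 2^N ≥ 3723636.36; 2^21 = 2097152, 2^22 = 4194304.
Minimum N = 22.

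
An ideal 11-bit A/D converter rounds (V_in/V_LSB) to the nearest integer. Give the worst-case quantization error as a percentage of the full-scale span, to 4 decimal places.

0.0244 %

Rounding → worst-case error = ½ LSB = V_FS/2^12, so 100/4096 = 0.0244141 % of full scale.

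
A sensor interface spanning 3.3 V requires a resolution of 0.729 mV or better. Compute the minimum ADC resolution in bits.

13 bits

Number of steps required ≥ 3.3 V / 0.729 mV = 4526.75.
Need 2^N ≥ 4526.75; 2^12 = 4096, 2^13 = 8192.
Minimum N = 13.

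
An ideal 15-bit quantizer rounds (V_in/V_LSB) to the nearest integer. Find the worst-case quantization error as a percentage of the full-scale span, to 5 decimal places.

0.00153 %

Rounding → worst-case error = ½ LSB = V_FS/2^16, so 100/65536 = 0.00152588 % of full scale.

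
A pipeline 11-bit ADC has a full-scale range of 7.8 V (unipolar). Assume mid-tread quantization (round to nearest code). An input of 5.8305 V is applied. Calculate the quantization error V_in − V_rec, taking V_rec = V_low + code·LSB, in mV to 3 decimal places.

Step size: 7.8 V ÷ 2^11 = 3.809 mV.
Scaled input = 1530.8800 LSBs, so code = 1531.
V_rec = 0 + 1531·0.00380859 = 5.830957 V.
Difference: -0.000457031 V → -0.457 mV.

-0.457 mV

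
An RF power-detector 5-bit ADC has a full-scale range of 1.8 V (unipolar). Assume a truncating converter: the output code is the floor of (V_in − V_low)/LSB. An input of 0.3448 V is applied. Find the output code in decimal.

LSB = 1.8 V / 32 = 56.250 mV.
(V_in − V_low)/LSB = (0.3448 − 0) / 0.05625 = 6.130.
⌊·⌋(6.130) = 6.

code 6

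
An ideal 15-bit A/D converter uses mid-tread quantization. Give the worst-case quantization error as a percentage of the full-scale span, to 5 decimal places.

0.00153 %

Rounding → worst-case error = ½ LSB = V_FS/2^16, so 100/65536 = 0.00152588 % of full scale.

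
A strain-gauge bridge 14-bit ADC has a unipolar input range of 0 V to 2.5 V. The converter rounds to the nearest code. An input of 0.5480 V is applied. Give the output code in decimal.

code 3591

LSB = 2.5 V / 16384 = 152.59 µV.
(V_in − V_low)/LSB = (0.5480 − 0) / 0.000152588 = 3591.373.
Round → code 3591.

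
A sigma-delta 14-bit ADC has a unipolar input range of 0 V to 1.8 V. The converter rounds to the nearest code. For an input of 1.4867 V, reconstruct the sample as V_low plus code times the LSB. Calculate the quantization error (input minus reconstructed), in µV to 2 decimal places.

One LSB is 1.8 V / 16384 = 109.86 µV.
(V_in − V_low)/LSB = (1.4867 − 0)/0.000109863 = 13532.2738 → code 13532 (round).
Reconstructed: 1.4866699 V.
V_in − V_rec = 3.00781e-05 V = 30.08 µV.

30.08 µV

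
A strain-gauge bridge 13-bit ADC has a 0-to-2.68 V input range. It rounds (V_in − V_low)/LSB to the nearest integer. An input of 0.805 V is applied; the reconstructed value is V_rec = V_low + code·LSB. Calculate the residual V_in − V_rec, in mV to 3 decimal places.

-0.112 mV

One LSB is 2.68 V / 8192 = 327.15 µV.
(0.805 − 0)/0.000327148 = 2460.6567; round gives code 2461.
Reconstructed: 0.8051123 V.
V_in − V_rec = -0.000112305 V = -0.112 mV.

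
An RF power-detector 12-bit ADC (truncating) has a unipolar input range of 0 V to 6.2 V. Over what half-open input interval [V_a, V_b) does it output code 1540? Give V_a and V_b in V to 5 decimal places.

[2.33105 V, 2.33257 V)

LSB = 6.2/2^12 = 1.514 mV.
V_a = V_low + 1540·LSB = 2.33105 V; V_b = V_low + 1541·LSB = 2.33257 V.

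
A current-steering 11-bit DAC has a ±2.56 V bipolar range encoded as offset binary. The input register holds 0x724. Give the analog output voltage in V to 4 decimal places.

2.0100 V

LSB = 5.12 V / 2^11 = 2.500 mV.
Code 0x724 = 1828 decimal.
V_out = (−2.56) + 1828 × 0.0025 V = 2.01 V.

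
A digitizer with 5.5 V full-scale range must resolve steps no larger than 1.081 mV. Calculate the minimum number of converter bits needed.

13 bits

Number of steps required ≥ 5.5 V / 1.081 mV = 5087.88.
Need 2^N ≥ 5087.88; 2^12 = 4096, 2^13 = 8192.
Minimum N = 13.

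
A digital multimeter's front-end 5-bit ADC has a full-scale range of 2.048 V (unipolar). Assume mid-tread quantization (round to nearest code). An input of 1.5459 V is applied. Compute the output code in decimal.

With 32 levels over 2.048 V, one step is 64.000 mV.
(V_in − V_low)/LSB = (1.5459 − 0) / 0.064 = 24.155.
Round → code 24.

code 24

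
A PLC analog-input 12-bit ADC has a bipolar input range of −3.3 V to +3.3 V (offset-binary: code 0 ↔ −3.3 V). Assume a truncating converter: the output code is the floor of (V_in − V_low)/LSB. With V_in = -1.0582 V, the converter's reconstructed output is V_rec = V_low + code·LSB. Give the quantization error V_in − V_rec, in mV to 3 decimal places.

0.443 mV

LSB = 6.6/2^12 = 1.611 mV.
(V_in − V_low)/LSB = (-1.0582 − (−3.3))/0.00161133 = 1391.2747 → code 1391 (floor).
V_rec = (−3.3) + 1391·0.00161133 = -1.0586426 V.
Difference: 0.000442578 V → 0.443 mV.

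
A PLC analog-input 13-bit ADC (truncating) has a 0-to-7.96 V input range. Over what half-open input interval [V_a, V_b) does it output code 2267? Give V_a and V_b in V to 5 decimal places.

[2.20280 V, 2.20377 V)

LSB = 7.96/2^13 = 0.972 mV.
V_a = V_low + 2267·LSB = 2.2028 V; V_b = V_low + 2268·LSB = 2.20377 V.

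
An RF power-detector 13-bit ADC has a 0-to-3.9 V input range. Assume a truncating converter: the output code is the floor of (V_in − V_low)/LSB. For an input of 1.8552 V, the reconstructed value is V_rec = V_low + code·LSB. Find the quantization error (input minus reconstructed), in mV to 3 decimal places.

0.415 mV

One LSB is 3.9 V / 8192 = 476.07 µV.
(1.8552 − 0)/0.000476074 = 3896.8714; ⌊·⌋ gives code 3896.
Code 3896 maps back to 0 + 3896×0.000476074 V = 1.8547852 V.
Error = 1.8552 − 1.8547852 = 0.000414844 V = 0.415 mV.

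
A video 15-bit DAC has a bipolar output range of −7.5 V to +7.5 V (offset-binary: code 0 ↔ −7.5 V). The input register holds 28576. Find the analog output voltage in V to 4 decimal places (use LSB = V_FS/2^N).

5.5811 V

LSB = 15 V / 2^15 = 457.76 µV.
V_out = (−7.5) + 28576 × 0.000457764 V = 5.58105 V.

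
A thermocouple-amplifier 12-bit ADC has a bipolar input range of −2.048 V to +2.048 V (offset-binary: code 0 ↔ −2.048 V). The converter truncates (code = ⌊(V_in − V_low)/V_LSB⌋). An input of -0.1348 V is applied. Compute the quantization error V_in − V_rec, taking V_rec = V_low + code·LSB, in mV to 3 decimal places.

LSB = 4.096/2^12 = 1.000 mV.
(V_in − V_low)/LSB = (-0.1348 − (−2.048))/0.001 = 1913.2000 → code 1913 (floor).
V_rec = (−2.048) + 1913·0.001 = -0.135 V.
Error = -0.1348 − (−0.135) = 0.0002 V = 0.200 mV.

0.200 mV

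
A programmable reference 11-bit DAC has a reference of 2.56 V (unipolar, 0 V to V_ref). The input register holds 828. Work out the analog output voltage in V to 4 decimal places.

1.0350 V

LSB = 2.56 V / 2^11 = 1.250 mV.
V_out = 0 + 828 × 0.00125 V = 1.035 V.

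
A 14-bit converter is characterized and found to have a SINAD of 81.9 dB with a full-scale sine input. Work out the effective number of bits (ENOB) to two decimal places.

ENOB = (SINAD − 1.76) / 6.02 = (81.9 − 1.76)/6.02 = 13.312.

13.31 bits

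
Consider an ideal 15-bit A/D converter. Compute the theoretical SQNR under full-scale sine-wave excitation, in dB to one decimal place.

SNR ≈ 6.02·N + 1.76 dB = 6.02·15 + 1.76 = 92.06 dB.

92.1 dB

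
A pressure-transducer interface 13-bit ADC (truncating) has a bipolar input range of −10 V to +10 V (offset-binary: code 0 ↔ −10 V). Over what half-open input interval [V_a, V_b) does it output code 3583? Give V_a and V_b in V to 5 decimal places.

LSB = 20/2^13 = 2.441 mV.
V_a = V_low + 3583·LSB = -1.25244 V; V_b = V_low + 3584·LSB = -1.25 V.

[-1.25244 V, -1.25000 V)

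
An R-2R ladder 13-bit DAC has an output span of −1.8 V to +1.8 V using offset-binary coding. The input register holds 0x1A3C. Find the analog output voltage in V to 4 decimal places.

1.1514 V

LSB = 3.6 V / 2^13 = 439.45 µV.
Code 0x1A3C = 6716 decimal.
V_out = (−1.8) + 6716 × 0.000439453 V = 1.15137 V.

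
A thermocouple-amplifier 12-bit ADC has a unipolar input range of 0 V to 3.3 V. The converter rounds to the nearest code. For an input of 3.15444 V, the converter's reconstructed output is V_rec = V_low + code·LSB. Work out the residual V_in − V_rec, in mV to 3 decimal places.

LSB = 3.3/2^12 = 0.806 mV.
(V_in − V_low)/LSB = (3.15444 − 0)/0.000805664 = 3915.3292 → code 3915 (round).
Reconstructed: 3.1541748 V.
Error = 3.15444 − 3.1541748 = 0.000265195 V = 0.265 mV.

0.265 mV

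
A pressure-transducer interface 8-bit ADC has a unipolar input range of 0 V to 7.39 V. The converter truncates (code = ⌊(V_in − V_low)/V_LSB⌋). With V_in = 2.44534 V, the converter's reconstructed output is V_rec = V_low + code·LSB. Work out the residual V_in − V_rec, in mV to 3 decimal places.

20.496 mV

Step size: 7.39 V ÷ 2^8 = 28.867 mV.
Scaled input = 84.7100 LSBs, so code = 84.
V_rec = 0 + 84·0.0288672 = 2.4248437 V.
V_in − V_rec = 0.0204963 V = 20.496 mV.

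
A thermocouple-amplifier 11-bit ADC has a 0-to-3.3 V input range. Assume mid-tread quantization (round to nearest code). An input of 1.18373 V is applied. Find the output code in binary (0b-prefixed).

Full-scale span = 3.3 V; LSB = 3.3/2^11 = 1.611 mV.
Input sits at 734.630 steps above V_low.
round(734.630) = 735.
In binary (0b-prefixed): 0b1011011111.

code 0b1011011111 (decimal 735)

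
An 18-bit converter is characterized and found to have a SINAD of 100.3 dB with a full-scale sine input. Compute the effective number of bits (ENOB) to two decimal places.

ENOB = (SINAD − 1.76) / 6.02 = (100.3 − 1.76)/6.02 = 16.369.

16.37 bits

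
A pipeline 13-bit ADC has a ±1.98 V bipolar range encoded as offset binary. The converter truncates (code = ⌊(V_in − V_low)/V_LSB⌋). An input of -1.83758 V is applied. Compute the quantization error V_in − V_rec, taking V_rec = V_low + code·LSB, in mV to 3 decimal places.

Step size: 3.96 V ÷ 2^13 = 483.40 µV.
(-1.83758 − (−1.98))/0.000483398 = 294.6224; ⌊·⌋ gives code 294.
Code 294 maps back to (−1.98) + 294×0.000483398 V = -1.8378809 V.
Error = -1.83758 − (−1.8378809) = 0.000300859 V = 0.301 mV.

0.301 mV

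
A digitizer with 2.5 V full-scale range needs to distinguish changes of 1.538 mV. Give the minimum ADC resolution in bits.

Number of steps required ≥ 2.5 V / 1.538 mV = 1625.49.
Need 2^N ≥ 1625.49; 2^10 = 1024, 2^11 = 2048.
Minimum N = 11.

11 bits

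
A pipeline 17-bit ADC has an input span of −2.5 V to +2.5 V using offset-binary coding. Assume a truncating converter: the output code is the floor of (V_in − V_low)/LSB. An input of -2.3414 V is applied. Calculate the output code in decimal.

Full-scale span = 5 V; LSB = 5/2^17 = 38.15 µV.
(-2.3414 − (−2.5)) / 3.8147e-05 = 4157.604 LSBs.
⌊·⌋(4157.604) = 4157.

code 4157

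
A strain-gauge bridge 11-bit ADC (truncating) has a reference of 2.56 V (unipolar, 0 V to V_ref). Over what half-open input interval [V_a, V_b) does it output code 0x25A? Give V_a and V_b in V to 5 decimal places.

LSB = 2.56/2^11 = 1.250 mV.
Code 0x25A = 602 decimal.
V_a = V_low + 602·LSB = 0.7525 V; V_b = V_low + 603·LSB = 0.75375 V.

[0.75250 V, 0.75375 V)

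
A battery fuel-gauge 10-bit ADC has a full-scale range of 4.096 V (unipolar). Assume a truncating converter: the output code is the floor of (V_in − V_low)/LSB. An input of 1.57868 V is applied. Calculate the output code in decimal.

LSB = 4.096 V / 1024 = 4.000 mV.
(V_in − V_low)/LSB = (1.57868 − 0) / 0.004 = 394.670.
Floor → code 394.

code 394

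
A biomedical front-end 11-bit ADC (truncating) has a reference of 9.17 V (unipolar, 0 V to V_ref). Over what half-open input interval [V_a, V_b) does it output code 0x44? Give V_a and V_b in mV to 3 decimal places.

[304.473 mV, 308.950 mV)

LSB = 9.17/2^11 = 4.478 mV.
Code 0x44 = 68 decimal.
V_a = V_low + 68·LSB = 0.304473 V; V_b = V_low + 69·LSB = 0.30895 V.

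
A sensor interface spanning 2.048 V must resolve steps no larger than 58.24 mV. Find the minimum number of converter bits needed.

6 bits

Number of steps required ≥ 2.048 V / 58.24 mV = 35.16.
Need 2^N ≥ 35.16; 2^5 = 32, 2^6 = 64.
Minimum N = 6.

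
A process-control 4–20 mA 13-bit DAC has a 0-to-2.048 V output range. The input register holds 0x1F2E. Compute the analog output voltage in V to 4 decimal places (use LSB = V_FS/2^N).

1.9955 V

LSB = 2.048 V / 2^13 = 250.00 µV.
Code 0x1F2E = 7982 decimal.
V_out = 0 + 7982 × 0.00025 V = 1.9955 V.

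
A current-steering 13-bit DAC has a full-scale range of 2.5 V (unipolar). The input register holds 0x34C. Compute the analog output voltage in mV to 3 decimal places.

257.568 mV

LSB = 2.5 V / 2^13 = 305.18 µV.
Code 0x34C = 844 decimal.
V_out = 0 + 844 × 0.000305176 V = 0.257568 V.
= 257.568 mV.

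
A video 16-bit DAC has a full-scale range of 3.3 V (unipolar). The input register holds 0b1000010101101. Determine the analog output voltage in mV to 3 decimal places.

LSB = 3.3 V / 2^16 = 50.35 µV.
Code 0b1000010101101 = 4269 decimal.
V_out = 0 + 4269 × 5.0354e-05 V = 0.214961 V.
= 214.961 mV.

214.961 mV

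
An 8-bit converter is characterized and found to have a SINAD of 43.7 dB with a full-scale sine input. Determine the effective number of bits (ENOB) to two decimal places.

ENOB = (SINAD − 1.76) / 6.02 = (43.7 − 1.76)/6.02 = 6.967.

6.97 bits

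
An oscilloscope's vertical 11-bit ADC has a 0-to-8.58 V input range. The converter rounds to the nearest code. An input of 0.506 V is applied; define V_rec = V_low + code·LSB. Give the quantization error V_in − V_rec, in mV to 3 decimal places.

-0.924 mV

LSB = 8.58/2^11 = 4.189 mV.
Scaled input = 120.7795 LSBs, so code = 121.
V_rec = 0 + 121·0.00418945 = 0.50692383 V.
V_in − V_rec = -0.000923828 V = -0.924 mV.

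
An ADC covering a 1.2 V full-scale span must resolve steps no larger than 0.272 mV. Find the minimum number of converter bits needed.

Number of steps required ≥ 1.2 V / 0.272 mV = 4411.76.
Need 2^N ≥ 4411.76; 2^12 = 4096, 2^13 = 8192.
Minimum N = 13.

13 bits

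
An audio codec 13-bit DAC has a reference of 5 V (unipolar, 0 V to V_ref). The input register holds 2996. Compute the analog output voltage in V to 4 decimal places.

LSB = 5 V / 2^13 = 0.610 mV.
V_out = 0 + 2996 × 0.000610352 V = 1.82861 V.

1.8286 V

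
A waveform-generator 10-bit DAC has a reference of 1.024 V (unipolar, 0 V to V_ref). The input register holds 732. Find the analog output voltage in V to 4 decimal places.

0.7320 V

LSB = 1.024 V / 2^10 = 1.000 mV.
V_out = 0 + 732 × 0.001 V = 0.732 V.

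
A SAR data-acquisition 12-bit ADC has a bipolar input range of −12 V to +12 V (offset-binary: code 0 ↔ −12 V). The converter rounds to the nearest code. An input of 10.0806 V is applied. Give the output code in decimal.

code 3768

LSB = 24 V / 4096 = 5.859 mV.
(V_in − V_low)/LSB = (10.0806 − (−12)) / 0.00585938 = 3768.422.
Round → code 3768.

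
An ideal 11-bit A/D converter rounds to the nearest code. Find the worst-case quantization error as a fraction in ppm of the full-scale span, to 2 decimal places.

244.14 ppm

Rounding → worst-case error = ½ LSB = V_FS/2^12, so 1e+06/4096 = 244.141 ppm of full scale.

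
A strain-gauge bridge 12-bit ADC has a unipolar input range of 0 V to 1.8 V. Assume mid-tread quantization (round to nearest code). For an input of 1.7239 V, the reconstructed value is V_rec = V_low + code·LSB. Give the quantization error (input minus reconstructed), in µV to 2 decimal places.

One LSB is 1.8 V / 4096 = 439.45 µV.
(1.7239 − 0)/0.000439453 = 3922.8302; round gives code 3923.
Code 3923 maps back to 0 + 3923×0.000439453 V = 1.7239746 V.
V_in − V_rec = -7.46094e-05 V = -74.61 µV.

-74.61 µV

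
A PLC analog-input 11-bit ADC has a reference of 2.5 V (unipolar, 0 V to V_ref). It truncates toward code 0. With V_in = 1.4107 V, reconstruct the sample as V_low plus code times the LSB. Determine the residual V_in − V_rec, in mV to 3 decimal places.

One LSB is 2.5 V / 2048 = 1.221 mV.
(V_in − V_low)/LSB = (1.4107 − 0)/0.0012207 = 1155.6454 → code 1155 (floor).
V_rec = 0 + 1155·0.0012207 = 1.4099121 V.
Difference: 0.000787891 V → 0.788 mV.

0.788 mV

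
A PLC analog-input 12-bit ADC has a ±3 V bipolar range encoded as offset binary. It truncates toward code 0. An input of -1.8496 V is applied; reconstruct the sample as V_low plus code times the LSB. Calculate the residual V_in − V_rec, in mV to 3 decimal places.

0.498 mV

LSB = 6/2^12 = 1.465 mV.
Scaled input = 785.3397 LSBs, so code = 785.
V_rec = (−3) + 785·0.00146484 = -1.8500977 V.
V_in − V_rec = 0.000497656 V = 0.498 mV.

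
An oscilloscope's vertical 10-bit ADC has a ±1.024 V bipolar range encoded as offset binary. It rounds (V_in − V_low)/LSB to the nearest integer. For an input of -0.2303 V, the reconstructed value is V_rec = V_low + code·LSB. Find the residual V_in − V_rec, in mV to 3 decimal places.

-0.300 mV

Step size: 2.048 V ÷ 2^10 = 2.000 mV.
Scaled input = 396.8500 LSBs, so code = 397.
Code 397 maps back to (−1.024) + 397×0.002 V = -0.23 V.
Error = -0.2303 − (−0.23) = -0.0003 V = -0.300 mV.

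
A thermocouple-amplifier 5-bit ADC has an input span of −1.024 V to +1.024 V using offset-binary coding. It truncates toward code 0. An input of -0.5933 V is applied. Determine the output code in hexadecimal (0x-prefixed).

code 0x6 (decimal 6)

With 32 levels over 2.048 V, one step is 64.000 mV.
(V_in − V_low)/LSB = (-0.5933 − (−1.024)) / 0.064 = 6.730.
⌊·⌋(6.730) = 6.
In hexadecimal (0x-prefixed): 0x6.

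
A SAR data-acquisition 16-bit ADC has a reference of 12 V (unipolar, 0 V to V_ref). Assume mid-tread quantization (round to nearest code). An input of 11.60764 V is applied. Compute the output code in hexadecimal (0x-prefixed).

code 0xF7A1 (decimal 63393)

LSB = 12 V / 65536 = 183.11 µV.
(V_in − V_low)/LSB = (11.60764 − 0) / 0.000183105 = 63393.191.
So the output code is 63393.
In hexadecimal (0x-prefixed): 0xF7A1.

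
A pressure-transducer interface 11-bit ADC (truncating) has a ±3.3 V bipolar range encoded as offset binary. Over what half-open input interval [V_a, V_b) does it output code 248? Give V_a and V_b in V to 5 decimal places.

LSB = 6.6/2^11 = 3.223 mV.
V_a = V_low + 248·LSB = -2.50078 V; V_b = V_low + 249·LSB = -2.49756 V.

[-2.50078 V, -2.49756 V)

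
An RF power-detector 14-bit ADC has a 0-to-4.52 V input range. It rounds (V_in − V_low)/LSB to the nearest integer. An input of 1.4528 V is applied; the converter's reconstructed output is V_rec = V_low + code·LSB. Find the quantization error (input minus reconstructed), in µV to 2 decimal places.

LSB = 4.52/2^14 = 275.88 µV.
(1.4528 − 0)/0.000275879 = 5266.0786; round gives code 5266.
Code 5266 maps back to 0 + 5266×0.000275879 V = 1.4527783 V.
V_in − V_rec = 2.16797e-05 V = 21.68 µV.

21.68 µV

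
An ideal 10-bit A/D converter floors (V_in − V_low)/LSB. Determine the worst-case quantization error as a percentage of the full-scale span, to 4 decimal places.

Truncating → worst-case error = 1 LSB = V_FS/2^10, so 100/1024 = 0.0976562 % of full scale.

0.0977 %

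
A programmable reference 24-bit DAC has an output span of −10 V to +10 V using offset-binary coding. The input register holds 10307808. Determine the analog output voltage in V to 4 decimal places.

2.2879 V

LSB = 20 V / 2^24 = 1.19 µV.
V_out = (−10) + 10307808 × 1.19209e-06 V = 2.28786 V.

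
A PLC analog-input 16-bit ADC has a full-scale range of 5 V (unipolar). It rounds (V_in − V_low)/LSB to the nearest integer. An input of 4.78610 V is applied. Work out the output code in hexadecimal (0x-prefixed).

With 65536 levels over 5 V, one step is 76.29 µV.
(V_in − V_low)/LSB = (4.78610 − 0) / 7.62939e-05 = 62732.370.
So the output code is 62732.
In hexadecimal (0x-prefixed): 0xF50C.

code 0xF50C (decimal 62732)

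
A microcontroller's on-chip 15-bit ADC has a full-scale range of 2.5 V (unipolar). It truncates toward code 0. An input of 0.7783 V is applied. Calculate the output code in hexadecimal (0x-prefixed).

code 0x27D9 (decimal 10201)

LSB = 2.5 V / 32768 = 76.29 µV.
(V_in − V_low)/LSB = (0.7783 − 0) / 7.62939e-05 = 10201.334.
Floor → code 10201.
In hexadecimal (0x-prefixed): 0x27D9.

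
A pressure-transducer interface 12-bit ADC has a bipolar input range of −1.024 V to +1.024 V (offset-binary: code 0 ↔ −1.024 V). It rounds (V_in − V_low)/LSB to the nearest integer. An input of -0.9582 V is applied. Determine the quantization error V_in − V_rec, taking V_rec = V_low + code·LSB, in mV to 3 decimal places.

LSB = 2.048/2^12 = 0.500 mV.
Scaled input = 131.6000 LSBs, so code = 132.
Reconstructed: -0.958 V.
Difference: -0.0002 V → -0.200 mV.

-0.200 mV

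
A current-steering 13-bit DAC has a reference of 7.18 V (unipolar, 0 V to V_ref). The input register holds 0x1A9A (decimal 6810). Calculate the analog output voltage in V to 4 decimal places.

LSB = 7.18 V / 2^13 = 0.876 mV.
Code 0x1A9A = 6810 decimal.
V_out = 0 + 6810 × 0.000876465 V = 5.96873 V.

5.9687 V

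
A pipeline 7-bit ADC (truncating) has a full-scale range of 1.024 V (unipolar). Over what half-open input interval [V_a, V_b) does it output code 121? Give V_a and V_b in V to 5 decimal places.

LSB = 1.024/2^7 = 8.000 mV.
V_a = V_low + 121·LSB = 0.968 V; V_b = V_low + 122·LSB = 0.976 V.

[0.96800 V, 0.97600 V)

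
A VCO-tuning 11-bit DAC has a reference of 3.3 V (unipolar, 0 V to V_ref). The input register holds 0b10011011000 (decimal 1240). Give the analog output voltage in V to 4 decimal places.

1.9980 V

LSB = 3.3 V / 2^11 = 1.611 mV.
Code 0b10011011000 = 1240 decimal.
V_out = 0 + 1240 × 0.00161133 V = 1.99805 V.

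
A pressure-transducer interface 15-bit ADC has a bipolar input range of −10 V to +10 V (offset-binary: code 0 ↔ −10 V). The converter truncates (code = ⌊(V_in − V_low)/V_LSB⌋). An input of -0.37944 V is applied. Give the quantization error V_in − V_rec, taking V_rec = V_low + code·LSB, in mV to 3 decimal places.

Step size: 20 V ÷ 2^15 = 0.610 mV.
(V_in − V_low)/LSB = (-0.37944 − (−10))/0.000610352 = 15762.3255 → code 15762 (floor).
V_rec = (−10) + 15762·0.000610352 = -0.37963867 V.
V_in − V_rec = 0.000198672 V = 0.199 mV.

0.199 mV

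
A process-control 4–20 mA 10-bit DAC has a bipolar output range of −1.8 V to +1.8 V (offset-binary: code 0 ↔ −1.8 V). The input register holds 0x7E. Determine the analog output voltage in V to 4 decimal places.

-1.3570 V

LSB = 3.6 V / 2^10 = 3.516 mV.
Code 0x7E = 126 decimal.
V_out = (−1.8) + 126 × 0.00351563 V = -1.35703 V.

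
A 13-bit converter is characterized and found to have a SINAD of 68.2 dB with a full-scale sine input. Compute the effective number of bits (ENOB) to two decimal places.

ENOB = (SINAD − 1.76) / 6.02 = (68.2 − 1.76)/6.02 = 11.037.

11.04 bits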